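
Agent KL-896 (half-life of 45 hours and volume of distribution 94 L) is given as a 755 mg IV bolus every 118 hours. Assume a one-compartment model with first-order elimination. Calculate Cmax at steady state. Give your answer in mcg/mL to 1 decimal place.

Over one 118-h interval, 118/45 ≈ 2.6222 half-lives elapse, leaving f ≈ 0.1624 of each dose.
At steady state, accumulation factor R = 1/(1 − e^(−kτ)) ≈ 1.1939.
Single-dose peak C₀ = D/Vd = 755/94 ≈ 8.032 mcg/mL.
Steady-state peak Cmax,ss = C₀·R ≈ 8.032 × 1.1939 ≈ 9.589 mcg/mL.

9.6 mcg/mL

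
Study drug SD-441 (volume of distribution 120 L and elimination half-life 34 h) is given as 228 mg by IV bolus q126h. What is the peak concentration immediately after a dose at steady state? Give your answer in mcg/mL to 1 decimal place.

2.1 mcg/mL

τ/t½ = 126/34 ≈ 3.7059, so fraction remaining f = (1/2)^(126/34) ≈ 0.0766.
At steady state, accumulation factor R = 1/(1 − e^(−kτ)) ≈ 1.0830.
Each bolus raises the concentration by D/Vd = 228/120 ≈ 1.900 mcg/mL.
Steady-state peak Cmax,ss = C₀·R ≈ 1.900 × 1.0830 ≈ 2.058 mcg/mL.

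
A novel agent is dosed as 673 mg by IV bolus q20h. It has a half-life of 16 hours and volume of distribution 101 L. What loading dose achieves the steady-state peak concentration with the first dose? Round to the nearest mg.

f = (1/2)^(20/16) ≈ 0.420448; accumulation ratio R = 1/(1−f) ≈ 1.72547.
Loading dose to hit Cmax,ss on first dose: D_load = D_maint·R ≈ 673 × 1.72547 ≈ 1161.24 mg.

1161 mg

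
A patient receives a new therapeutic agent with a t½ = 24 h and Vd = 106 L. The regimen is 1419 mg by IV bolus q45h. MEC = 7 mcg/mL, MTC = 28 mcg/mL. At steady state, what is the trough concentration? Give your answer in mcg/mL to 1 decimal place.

k = ln2/t½ = ln2/24 ≈ 0.028881 h⁻¹; fraction remaining f = e^(−kτ) = e^(−0.028881×45) ≈ 0.2726.
At steady state, accumulation factor R = 1/(1 − e^(−kτ)) ≈ 1.3748.
Each bolus raises the concentration by D/Vd = 1419/106 ≈ 13.387 mcg/mL.
Steady-state peak Cmax,ss = C₀·R ≈ 13.387 × 1.3748 ≈ 18.404 mcg/mL.
Steady-state trough Cmin,ss = Cmax,ss·f ≈ 18.404 × 0.2726 ≈ 5.017 mcg/mL.
Trough 5.0 mcg/mL vs MEC 7 mcg/mL: subtherapeutic.

5.0 mcg/mL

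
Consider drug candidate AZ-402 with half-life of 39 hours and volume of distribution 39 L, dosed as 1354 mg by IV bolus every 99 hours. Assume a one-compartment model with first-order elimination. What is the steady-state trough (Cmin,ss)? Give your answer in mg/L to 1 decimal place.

k = ln2/t½ = ln2/39 ≈ 0.017773 h⁻¹; fraction remaining f = e^(−kτ) = e^(−0.017773×99) ≈ 0.1721.
Each bolus raises the concentration by D/Vd = 1354/39 ≈ 34.718 mg/L.
Steady-state trough Cmin,ss = C₀·f/(1−f) ≈ 34.718 × 0.1721/0.8279 ≈ 7.217 mg/L.

7.2 mg/L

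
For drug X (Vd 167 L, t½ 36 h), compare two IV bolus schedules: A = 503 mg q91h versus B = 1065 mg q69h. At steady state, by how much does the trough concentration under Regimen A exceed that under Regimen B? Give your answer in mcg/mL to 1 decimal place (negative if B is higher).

-1.7 mcg/mL

Regimen A: f = (1/2)^(91/36) ≈ 0.1734; Cmin,ss = (503/167)·f/(1−f) ≈ 0.632 mcg/mL.
Regimen B: f = (1/2)^(69/36) ≈ 0.2649; Cmin,ss = (1065/167)·f/(1−f) ≈ 2.298 mcg/mL.
Difference ≈ 0.632 − 2.298 ≈ -1.666 mcg/mL.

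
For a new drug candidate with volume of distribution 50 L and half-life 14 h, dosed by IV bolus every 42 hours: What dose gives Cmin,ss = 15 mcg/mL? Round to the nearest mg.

5250 mg

τ/t½ = 42/14 ≈ 3, so f = (1/2)^(42/14) ≈ 0.125000.
Cmin,ss = (D/Vd)·f/(1−f), so D = Cmin,ss·Vd·(1−f)/f.
D = 15 × 50 × (1−f)/f ≈ 15 × 50 × 7.00000 ≈ 5250.00 mg.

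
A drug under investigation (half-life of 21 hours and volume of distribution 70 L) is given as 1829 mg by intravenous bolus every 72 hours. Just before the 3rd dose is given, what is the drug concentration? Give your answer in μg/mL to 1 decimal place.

f = (1/2)^(τ/t½) = (1/2)^(72/21) ≈ 0.0929.
C₀ = D/Vd = 1829/70 ≈ 26.129 μg/mL.
Before the 3rd dose, 2 doses have been given. Superposition: Cmin = C₀·(f + f²).
≈ 26.129 × (0.0929 + 0.0086) ≈ 26.129 × 0.1015 ≈ 2.652 μg/mL.

2.7 μg/mL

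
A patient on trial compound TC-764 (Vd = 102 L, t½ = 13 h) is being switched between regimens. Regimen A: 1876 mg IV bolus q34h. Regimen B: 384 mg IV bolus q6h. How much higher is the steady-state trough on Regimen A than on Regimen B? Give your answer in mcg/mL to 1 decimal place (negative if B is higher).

Regimen A: f = (1/2)^(34/13) ≈ 0.1632; Cmin,ss = (1876/102)·f/(1−f) ≈ 3.587 mcg/mL.
Regimen B: f = (1/2)^(6/13) ≈ 0.7262; Cmin,ss = (384/102)·f/(1−f) ≈ 9.985 mcg/mL.
Difference ≈ 3.587 − 9.985 ≈ -6.398 mcg/mL.

-6.4 mcg/mL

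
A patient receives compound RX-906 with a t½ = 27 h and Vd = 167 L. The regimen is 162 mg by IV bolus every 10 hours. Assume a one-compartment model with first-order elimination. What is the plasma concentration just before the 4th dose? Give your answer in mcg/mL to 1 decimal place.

1.8 mcg/mL

f = (1/2)^(τ/t½) = (1/2)^(10/27) ≈ 0.7736.
C₀ = D/Vd = 162/167 ≈ 0.970 mcg/mL.
Before the 4th dose, 3 doses have been given. Superposition: Cmin = C₀·(f + f² + … + f^3).
≈ 0.970 × (0.7736 + 0.5985 + 0.4630) ≈ 0.970 × 1.8351 ≈ 1.780 mcg/mL.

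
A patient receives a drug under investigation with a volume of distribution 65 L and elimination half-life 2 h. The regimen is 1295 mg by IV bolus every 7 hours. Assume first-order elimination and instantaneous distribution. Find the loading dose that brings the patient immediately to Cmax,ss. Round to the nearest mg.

f = (1/2)^(7/2) ≈ 0.088388; accumulation ratio R = 1/(1−f) ≈ 1.09696.
Loading dose to hit Cmax,ss on first dose: D_load = D_maint·R ≈ 1295 × 1.09696 ≈ 1420.56 mg.

1421 mg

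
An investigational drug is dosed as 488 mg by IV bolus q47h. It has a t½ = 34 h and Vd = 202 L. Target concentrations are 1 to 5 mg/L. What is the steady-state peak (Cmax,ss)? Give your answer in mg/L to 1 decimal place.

Over one 47-h interval, 47/34 ≈ 1.3824 half-lives elapse, leaving f ≈ 0.3836 of each dose.
Accumulation ratio R = 1/(1 − f) ≈ 1/0.6164 ≈ 1.6223.
Each bolus raises the concentration by D/Vd = 488/202 ≈ 2.416 mg/L.
Steady-state peak Cmax,ss = C₀·R ≈ 2.416 × 1.6223 ≈ 3.919 mg/L.
Peak 3.9 mg/L vs MTC 5 mg/L: below toxic threshold.

3.9 mg/L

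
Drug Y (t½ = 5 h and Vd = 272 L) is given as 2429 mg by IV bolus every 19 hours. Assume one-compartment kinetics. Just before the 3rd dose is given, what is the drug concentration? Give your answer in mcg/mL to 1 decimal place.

f = (1/2)^(τ/t½) = (1/2)^(19/5) ≈ 0.0718.
C₀ = D/Vd = 2429/272 ≈ 8.930 mcg/mL.
Before the 3rd dose, 2 doses have been given. Superposition: Cmin = C₀·(f + f²).
≈ 8.930 × (0.0718 + 0.0052) ≈ 8.930 × 0.0770 ≈ 0.688 mcg/mL.

0.7 mcg/mL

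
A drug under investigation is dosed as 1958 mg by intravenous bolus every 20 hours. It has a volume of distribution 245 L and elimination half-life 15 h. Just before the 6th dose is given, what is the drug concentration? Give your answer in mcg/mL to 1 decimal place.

5.2 mcg/mL

f = (1/2)^(τ/t½) = (1/2)^(20/15) ≈ 0.3969.
C₀ = D/Vd = 1958/245 ≈ 7.992 mcg/mL.
Before the 6th dose, 5 doses have been given. Superposition: Cmin = C₀·(f + f² + … + f^5).
≈ 7.992 × (0.3969 + 0.1575 + 0.0625 + 0.0248 + 0.0098) ≈ 7.992 × 0.6515 ≈ 5.207 mcg/mL.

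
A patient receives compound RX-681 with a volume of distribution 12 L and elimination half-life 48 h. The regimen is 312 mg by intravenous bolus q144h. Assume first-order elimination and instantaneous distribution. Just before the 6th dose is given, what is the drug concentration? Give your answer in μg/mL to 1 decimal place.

3.7 μg/mL

f = (1/2)^(τ/t½) = (1/2)^(144/48) ≈ 0.1250.
C₀ = D/Vd = 312/12 ≈ 26.000 μg/mL.
Before the 6th dose, 5 doses have been given. Superposition: Cmin = C₀·(f + f² + … + f^5).
≈ 26.000 × (0.1250 + 0.0156 + 0.0020 + 0.0002 + 0.0000) ≈ 26.000 × 0.1428 ≈ 3.713 μg/mL.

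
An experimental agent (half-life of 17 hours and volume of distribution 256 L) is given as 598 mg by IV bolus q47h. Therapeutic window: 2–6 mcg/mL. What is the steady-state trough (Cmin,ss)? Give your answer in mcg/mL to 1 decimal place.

0.4 mcg/mL

k = ln2/t½ = ln2/17 ≈ 0.040773 h⁻¹; fraction remaining f = e^(−kτ) = e^(−0.040773×47) ≈ 0.1471.
At steady state, accumulation factor R = 1/(1 − e^(−kτ)) ≈ 1.1725.
Each bolus raises the concentration by D/Vd = 598/256 ≈ 2.336 mcg/mL.
Steady-state peak Cmax,ss = C₀·R ≈ 2.336 × 1.1725 ≈ 2.739 mcg/mL.
One interval later, Cmin,ss = Cmax,ss·e^(−kτ) ≈ 2.739 × 0.1471 ≈ 0.403 mcg/mL.
Trough 0.4 mcg/mL vs MEC 2 mcg/mL: subtherapeutic.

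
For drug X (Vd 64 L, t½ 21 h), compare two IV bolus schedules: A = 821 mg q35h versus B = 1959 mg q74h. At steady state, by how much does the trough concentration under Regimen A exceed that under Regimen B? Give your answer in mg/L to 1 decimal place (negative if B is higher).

Regimen A: f = (1/2)^(35/21) ≈ 0.3150; Cmin,ss = (821/64)·f/(1−f) ≈ 5.899 mg/L.
Regimen B: f = (1/2)^(74/21) ≈ 0.0869; Cmin,ss = (1959/64)·f/(1−f) ≈ 2.913 mg/L.
Difference ≈ 5.899 − 2.913 ≈ 2.986 mg/L.

3.0 mg/L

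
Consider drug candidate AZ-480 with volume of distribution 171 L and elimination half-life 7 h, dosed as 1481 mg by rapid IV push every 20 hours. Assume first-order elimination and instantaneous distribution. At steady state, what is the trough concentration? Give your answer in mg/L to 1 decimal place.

1.4 mg/L

Over one 20-h interval, 20/7 ≈ 2.8571 half-lives elapse, leaving f ≈ 0.1380 of each dose.
Accumulation ratio R = 1/(1 − f) ≈ 1/0.8620 ≈ 1.1601.
Single-dose peak C₀ = D/Vd = 1481/171 ≈ 8.661 mg/L.
Steady-state peak Cmax,ss = C₀·R ≈ 8.661 × 1.1601 ≈ 10.048 mg/L.
One interval later, Cmin,ss = Cmax,ss·e^(−kτ) ≈ 10.048 × 0.1380 ≈ 1.387 mg/L.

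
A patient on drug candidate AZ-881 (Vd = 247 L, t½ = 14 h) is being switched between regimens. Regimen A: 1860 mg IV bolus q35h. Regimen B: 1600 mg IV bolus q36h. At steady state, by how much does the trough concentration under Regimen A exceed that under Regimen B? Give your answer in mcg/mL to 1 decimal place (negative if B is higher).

Regimen A: f = (1/2)^(35/14) ≈ 0.1768; Cmin,ss = (1860/247)·f/(1−f) ≈ 1.617 mcg/mL.
Regimen B: f = (1/2)^(36/14) ≈ 0.1682; Cmin,ss = (1600/247)·f/(1−f) ≈ 1.310 mcg/mL.
Difference ≈ 1.617 − 1.310 ≈ 0.307 mcg/mL.

0.3 mcg/mL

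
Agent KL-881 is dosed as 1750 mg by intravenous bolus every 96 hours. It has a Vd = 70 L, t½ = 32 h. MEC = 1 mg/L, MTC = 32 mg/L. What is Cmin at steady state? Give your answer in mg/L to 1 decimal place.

The dosing interval is 3 half-lives, so f = 2^(−3) = 0.125.
At steady state, R = 1/(1 − 0.125) = 8/7.
Single-dose peak C₀ = D/Vd = 1750/70 = 25 mg/L.
Steady-state peak Cmax,ss = C₀·R = 25 × 8/7 ≈ 28.571 mg/L.
Steady-state trough Cmin,ss = Cmax,ss·f ≈ 28.571 × 0.125 ≈ 3.571 mg/L.
Trough 3.6 mg/L vs MEC 1 mg/L: adequate.

3.6 mg/L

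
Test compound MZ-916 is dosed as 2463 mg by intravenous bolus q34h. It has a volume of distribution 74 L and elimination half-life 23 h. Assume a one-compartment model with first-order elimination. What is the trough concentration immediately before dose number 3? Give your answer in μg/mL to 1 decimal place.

f = (1/2)^(τ/t½) = (1/2)^(34/23) ≈ 0.3589.
C₀ = D/Vd = 2463/74 ≈ 33.284 μg/mL.
Before the 3rd dose, 2 doses have been given. Superposition: Cmin = C₀·(f + f²).
≈ 33.284 × (0.3589 + 0.1288) ≈ 33.284 × 0.4877 ≈ 16.233 μg/mL.

16.2 μg/mL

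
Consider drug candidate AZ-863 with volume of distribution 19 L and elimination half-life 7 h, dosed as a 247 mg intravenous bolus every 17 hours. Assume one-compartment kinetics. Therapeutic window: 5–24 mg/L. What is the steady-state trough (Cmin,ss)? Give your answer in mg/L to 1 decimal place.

Over one 17-h interval, 17/7 ≈ 2.4286 half-lives elapse, leaving f ≈ 0.1857 of each dose.
Accumulation ratio R = 1/(1 − f) ≈ 1/0.8143 ≈ 1.2280.
Single-dose peak C₀ = D/Vd = 247/19 ≈ 13.000 mg/L.
Cmax,ss = C₀/(1 − f) ≈ 13.000/0.8143 ≈ 15.965 mg/L.
Steady-state trough Cmin,ss = Cmax,ss·f ≈ 15.965 × 0.1857 ≈ 2.965 mg/L.
Trough 3.0 mg/L vs MEC 5 mg/L: subtherapeutic.

3.0 mg/L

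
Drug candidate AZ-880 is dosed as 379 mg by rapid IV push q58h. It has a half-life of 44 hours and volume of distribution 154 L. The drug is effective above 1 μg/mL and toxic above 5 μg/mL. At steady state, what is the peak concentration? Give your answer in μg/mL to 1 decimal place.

4.1 μg/mL

Over one 58-h interval, 58/44 ≈ 1.3182 half-lives elapse, leaving f ≈ 0.4010 of each dose.
At steady state, accumulation factor R = 1/(1 − e^(−kτ)) ≈ 1.6694.
Single-dose peak C₀ = D/Vd = 379/154 ≈ 2.461 μg/mL.
Cmax,ss = C₀/(1 − f) ≈ 2.461/0.5990 ≈ 4.109 μg/mL.
Peak 4.1 μg/mL vs MTC 5 μg/mL: below toxic threshold.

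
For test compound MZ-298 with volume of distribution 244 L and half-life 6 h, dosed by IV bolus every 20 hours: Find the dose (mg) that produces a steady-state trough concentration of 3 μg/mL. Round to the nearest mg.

6646 mg

τ/t½ = 20/6 ≈ 3.3333, so f = (1/2)^(20/6) ≈ 0.099213.
Cmin,ss = (D/Vd)·f/(1−f), so D = Cmin,ss·Vd·(1−f)/f.
D = 3 × 244 × (1−f)/f ≈ 3 × 244 × 9.07932 ≈ 6646.06 mg.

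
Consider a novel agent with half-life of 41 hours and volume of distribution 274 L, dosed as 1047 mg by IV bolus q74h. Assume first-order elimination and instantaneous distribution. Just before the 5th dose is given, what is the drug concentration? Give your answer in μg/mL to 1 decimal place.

f = (1/2)^(τ/t½) = (1/2)^(74/41) ≈ 0.2862.
C₀ = D/Vd = 1047/274 ≈ 3.821 μg/mL.
Before the 5th dose, 4 doses have been given. Superposition: Cmin = C₀·(f + f² + … + f^4).
≈ 3.821 × (0.2862 + 0.0819 + 0.0234 + 0.0067) ≈ 3.821 × 0.3982 ≈ 1.522 μg/mL.

1.5 μg/mL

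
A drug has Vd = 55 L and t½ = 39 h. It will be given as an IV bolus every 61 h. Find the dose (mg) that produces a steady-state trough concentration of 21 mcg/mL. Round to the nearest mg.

τ/t½ = 61/39 ≈ 1.5641, so f = (1/2)^(61/39) ≈ 0.338188.
Cmin,ss = (D/Vd)·f/(1−f), so D = Cmin,ss·Vd·(1−f)/f.
D = 21 × 55 × (1−f)/f ≈ 21 × 55 × 1.95694 ≈ 2260.27 mg.

2260 mg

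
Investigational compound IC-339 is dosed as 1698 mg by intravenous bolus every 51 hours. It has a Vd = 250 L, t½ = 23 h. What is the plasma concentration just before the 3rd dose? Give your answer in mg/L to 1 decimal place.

1.8 mg/L

f = (1/2)^(τ/t½) = (1/2)^(51/23) ≈ 0.2150.
C₀ = D/Vd = 1698/250 ≈ 6.792 mg/L.
Before the 3rd dose, 2 doses have been given. Superposition: Cmin = C₀·(f + f²).
≈ 6.792 × (0.2150 + 0.0462) ≈ 6.792 × 0.2612 ≈ 1.774 mg/L.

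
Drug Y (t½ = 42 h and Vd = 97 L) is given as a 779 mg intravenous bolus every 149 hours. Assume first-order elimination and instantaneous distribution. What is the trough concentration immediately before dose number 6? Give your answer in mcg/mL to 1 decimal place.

0.8 mcg/mL

f = (1/2)^(τ/t½) = (1/2)^(149/42) ≈ 0.0855.
C₀ = D/Vd = 779/97 ≈ 8.031 mcg/mL.
Before the 6th dose, 5 doses have been given. Superposition: Cmin = C₀·(f + f² + … + f^5).
≈ 8.031 × (0.0855 + 0.0073 + 0.0006 + 0.0001 + 0.0000) ≈ 8.031 × 0.0935 ≈ 0.751 mcg/mL.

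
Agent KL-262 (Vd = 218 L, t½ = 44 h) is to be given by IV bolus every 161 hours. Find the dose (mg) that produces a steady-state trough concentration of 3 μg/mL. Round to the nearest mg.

τ/t½ = 161/44 ≈ 3.6591, so f = (1/2)^(161/44) ≈ 0.079160.
Cmin,ss = (D/Vd)·f/(1−f), so D = Cmin,ss·Vd·(1−f)/f.
D = 3 × 218 × (1−f)/f ≈ 3 × 218 × 11.63264 ≈ 7607.75 mg.

7608 mg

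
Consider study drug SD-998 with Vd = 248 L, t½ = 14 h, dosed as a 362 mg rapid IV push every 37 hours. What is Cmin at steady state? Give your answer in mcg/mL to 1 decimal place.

Over one 37-h interval, 37/14 ≈ 2.6429 half-lives elapse, leaving f ≈ 0.1601 of each dose.
At steady state, accumulation factor R = 1/(1 − e^(−kτ)) ≈ 1.1906.
Each bolus raises the concentration by D/Vd = 362/248 ≈ 1.460 mcg/mL.
Cmax,ss = C₀/(1 − f) ≈ 1.460/0.8399 ≈ 1.738 mcg/mL.
One interval later, Cmin,ss = Cmax,ss·e^(−kτ) ≈ 1.738 × 0.1601 ≈ 0.278 mcg/mL.

0.3 mcg/mL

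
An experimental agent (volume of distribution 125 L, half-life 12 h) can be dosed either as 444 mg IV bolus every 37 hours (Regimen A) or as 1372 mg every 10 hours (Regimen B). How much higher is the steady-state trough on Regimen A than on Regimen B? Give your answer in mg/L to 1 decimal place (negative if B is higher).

-13.6 mg/L

Regimen A: f = (1/2)^(37/12) ≈ 0.1180; Cmin,ss = (444/125)·f/(1−f) ≈ 0.475 mg/L.
Regimen B: f = (1/2)^(10/12) ≈ 0.5612; Cmin,ss = (1372/125)·f/(1−f) ≈ 14.038 mg/L.
Difference ≈ 0.475 − 14.038 ≈ -13.563 mg/L.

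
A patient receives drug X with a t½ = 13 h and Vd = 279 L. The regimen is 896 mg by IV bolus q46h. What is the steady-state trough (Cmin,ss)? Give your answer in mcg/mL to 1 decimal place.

τ/t½ = 46/13 ≈ 3.5385, so fraction remaining f = (1/2)^(46/13) ≈ 0.0861.
Each bolus raises the concentration by D/Vd = 896/279 ≈ 3.211 mcg/mL.
Steady-state trough Cmin,ss = C₀·f/(1−f) ≈ 3.211 × 0.0861/0.9139 ≈ 0.303 mcg/mL.

0.3 mcg/mL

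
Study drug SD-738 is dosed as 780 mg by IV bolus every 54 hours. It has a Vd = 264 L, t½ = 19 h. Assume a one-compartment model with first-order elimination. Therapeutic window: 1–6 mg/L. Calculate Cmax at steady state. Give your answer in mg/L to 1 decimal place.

3.4 mg/L

k = ln2/t½ = ln2/19 ≈ 0.036481 h⁻¹; fraction remaining f = e^(−kτ) = e^(−0.036481×54) ≈ 0.1395.
Accumulation ratio R = 1/(1 − f) ≈ 1/0.8605 ≈ 1.1621.
Each bolus raises the concentration by D/Vd = 780/264 ≈ 2.955 mg/L.
Steady-state peak Cmax,ss = C₀·R ≈ 2.955 × 1.1621 ≈ 3.434 mg/L.
Peak 3.4 mg/L vs MTC 6 mg/L: below toxic threshold.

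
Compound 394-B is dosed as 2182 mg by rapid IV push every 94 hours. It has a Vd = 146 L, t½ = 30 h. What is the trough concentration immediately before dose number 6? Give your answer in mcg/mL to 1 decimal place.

1.9 mcg/mL

f = (1/2)^(τ/t½) = (1/2)^(94/30) ≈ 0.1140.
C₀ = D/Vd = 2182/146 ≈ 14.945 mcg/mL.
Before the 6th dose, 5 doses have been given. Superposition: Cmin = C₀·(f + f² + … + f^5).
≈ 14.945 × (0.1140 + 0.0130 + 0.0015 + 0.0002 + 0.0000) ≈ 14.945 × 0.1287 ≈ 1.923 mcg/mL.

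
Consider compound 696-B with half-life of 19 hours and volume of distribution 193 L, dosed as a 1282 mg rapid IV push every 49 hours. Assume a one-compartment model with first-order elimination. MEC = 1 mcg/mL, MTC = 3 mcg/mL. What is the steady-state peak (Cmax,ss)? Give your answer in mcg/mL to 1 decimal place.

k = ln2/t½ = ln2/19 ≈ 0.036481 h⁻¹; fraction remaining f = e^(−kτ) = e^(−0.036481×49) ≈ 0.1674.
At steady state, accumulation factor R = 1/(1 − e^(−kτ)) ≈ 1.2011.
Each bolus raises the concentration by D/Vd = 1282/193 ≈ 6.642 mcg/mL.
Steady-state peak Cmax,ss = C₀·R ≈ 6.642 × 1.2011 ≈ 7.978 mcg/mL.
Peak 8.0 mcg/mL vs MTC 3 mcg/mL: exceeds toxic threshold.

8.0 mcg/mL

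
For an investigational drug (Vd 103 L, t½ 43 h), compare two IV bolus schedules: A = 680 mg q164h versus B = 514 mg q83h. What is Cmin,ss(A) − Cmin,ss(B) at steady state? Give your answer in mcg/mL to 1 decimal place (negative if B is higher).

Regimen A: f = (1/2)^(164/43) ≈ 0.0711; Cmin,ss = (680/103)·f/(1−f) ≈ 0.505 mcg/mL.
Regimen B: f = (1/2)^(83/43) ≈ 0.2624; Cmin,ss = (514/103)·f/(1−f) ≈ 1.775 mcg/mL.
Difference ≈ 0.505 − 1.775 ≈ -1.270 mcg/mL.

-1.3 mcg/mL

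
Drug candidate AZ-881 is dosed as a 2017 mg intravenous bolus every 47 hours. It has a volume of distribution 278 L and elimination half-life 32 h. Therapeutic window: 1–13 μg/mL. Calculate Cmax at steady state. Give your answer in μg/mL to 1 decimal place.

k = ln2/t½ = ln2/32 ≈ 0.021661 h⁻¹; fraction remaining f = e^(−kτ) = e^(−0.021661×47) ≈ 0.3613.
At steady state, accumulation factor R = 1/(1 − e^(−kτ)) ≈ 1.5657.
Single-dose peak C₀ = D/Vd = 2017/278 ≈ 7.255 μg/mL.
Steady-state peak Cmax,ss = C₀·R ≈ 7.255 × 1.5657 ≈ 11.359 μg/mL.
Peak 11.4 μg/mL vs MTC 13 μg/mL: below toxic threshold.

11.4 μg/mL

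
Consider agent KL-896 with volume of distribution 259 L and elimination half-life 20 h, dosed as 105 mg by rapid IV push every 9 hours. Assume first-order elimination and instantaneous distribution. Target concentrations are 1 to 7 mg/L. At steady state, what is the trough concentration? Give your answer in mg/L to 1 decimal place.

Over one 9-h interval, 9/20 ≈ 0.45 half-lives elapse, leaving f ≈ 0.7320 of each dose.
Single-dose peak C₀ = D/Vd = 105/259 ≈ 0.405 mg/L.
Steady-state trough Cmin,ss = C₀·f/(1−f) ≈ 0.405 × 0.7320/0.2680 ≈ 1.106 mg/L.
Trough 1.1 mg/L vs MEC 1 mg/L: adequate.

1.1 mg/L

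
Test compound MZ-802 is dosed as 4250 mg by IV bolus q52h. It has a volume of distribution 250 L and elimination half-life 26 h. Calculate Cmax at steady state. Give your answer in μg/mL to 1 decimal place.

22.7 μg/mL

The dosing interval is 2 half-lives, so f = 2^(−2) = 0.25.
At steady state, R = 1/(1 − 0.25) = 4/3.
Single-dose peak C₀ = D/Vd = 4250/250 = 17 μg/mL.
Steady-state peak Cmax,ss = C₀·R = 17 × 4/3 ≈ 22.667 μg/mL.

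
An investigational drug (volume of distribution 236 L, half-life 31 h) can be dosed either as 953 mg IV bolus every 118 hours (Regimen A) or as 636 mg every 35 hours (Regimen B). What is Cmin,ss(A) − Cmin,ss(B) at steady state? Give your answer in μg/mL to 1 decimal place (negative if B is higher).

-2.0 μg/mL

Regimen A: f = (1/2)^(118/31) ≈ 0.0715; Cmin,ss = (953/236)·f/(1−f) ≈ 0.311 μg/mL.
Regimen B: f = (1/2)^(35/31) ≈ 0.4572; Cmin,ss = (636/236)·f/(1−f) ≈ 2.270 μg/mL.
Difference ≈ 0.311 − 2.270 ≈ -1.959 μg/mL.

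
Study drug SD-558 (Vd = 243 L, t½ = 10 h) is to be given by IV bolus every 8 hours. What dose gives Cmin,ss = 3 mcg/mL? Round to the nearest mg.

540 mg

τ/t½ = 8/10 ≈ 0.8, so f = (1/2)^(8/10) ≈ 0.574349.
Cmin,ss = (D/Vd)·f/(1−f), so D = Cmin,ss·Vd·(1−f)/f.
D = 3 × 243 × (1−f)/f ≈ 3 × 243 × 0.74110 ≈ 540.26 mg.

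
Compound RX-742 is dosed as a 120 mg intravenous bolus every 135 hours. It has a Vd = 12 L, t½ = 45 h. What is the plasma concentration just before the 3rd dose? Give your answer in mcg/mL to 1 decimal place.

f = (1/2)^(τ/t½) = (1/2)^(135/45) ≈ 0.1250.
C₀ = D/Vd = 120/12 ≈ 10.000 mcg/mL.
Before the 3rd dose, 2 doses have been given. Superposition: Cmin = C₀·(f + f²).
≈ 10.000 × (0.1250 + 0.0156) ≈ 10.000 × 0.1406 ≈ 1.406 mcg/mL.

1.4 mcg/mL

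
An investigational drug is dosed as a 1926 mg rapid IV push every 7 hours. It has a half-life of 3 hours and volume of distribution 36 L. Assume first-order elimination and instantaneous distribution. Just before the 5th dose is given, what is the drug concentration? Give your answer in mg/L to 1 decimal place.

f = (1/2)^(τ/t½) = (1/2)^(7/3) ≈ 0.1984.
C₀ = D/Vd = 1926/36 ≈ 53.500 mg/L.
Before the 5th dose, 4 doses have been given. Superposition: Cmin = C₀·(f + f² + … + f^4).
≈ 53.500 × (0.1984 + 0.0394 + 0.0078 + 0.0015) ≈ 53.500 × 0.2471 ≈ 13.220 mg/L.

13.2 mg/L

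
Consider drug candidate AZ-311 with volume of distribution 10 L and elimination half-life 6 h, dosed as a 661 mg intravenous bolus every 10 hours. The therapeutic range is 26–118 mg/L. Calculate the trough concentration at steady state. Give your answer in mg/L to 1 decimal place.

Over one 10-h interval, 10/6 ≈ 1.6667 half-lives elapse, leaving f ≈ 0.3150 of each dose.
Accumulation ratio R = 1/(1 − f) ≈ 1/0.6850 ≈ 1.4599.
Each bolus raises the concentration by D/Vd = 661/10 ≈ 66.100 mg/L.
Cmax,ss = C₀/(1 − f) ≈ 66.100/0.6850 ≈ 96.496 mg/L.
One interval later, Cmin,ss = Cmax,ss·e^(−kτ) ≈ 96.496 × 0.3150 ≈ 30.396 mg/L.
Trough 30.4 mg/L vs MEC 26 mg/L: adequate.

30.4 mg/L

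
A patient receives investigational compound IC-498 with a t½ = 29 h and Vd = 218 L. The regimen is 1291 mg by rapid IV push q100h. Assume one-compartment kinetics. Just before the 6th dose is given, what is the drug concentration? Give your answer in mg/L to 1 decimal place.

f = (1/2)^(τ/t½) = (1/2)^(100/29) ≈ 0.0916.
C₀ = D/Vd = 1291/218 ≈ 5.922 mg/L.
Before the 6th dose, 5 doses have been given. Superposition: Cmin = C₀·(f + f² + … + f^5).
≈ 5.922 × (0.0916 + 0.0084 + 0.0008 + 0.0001 + 0.0000) ≈ 5.922 × 0.1009 ≈ 0.598 mg/L.

0.6 mg/L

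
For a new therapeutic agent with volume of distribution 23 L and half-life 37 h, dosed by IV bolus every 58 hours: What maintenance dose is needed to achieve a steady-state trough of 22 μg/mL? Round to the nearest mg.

994 mg

τ/t½ = 58/37 ≈ 1.5676, so f = (1/2)^(58/37) ≈ 0.337377.
Cmin,ss = (D/Vd)·f/(1−f), so D = Cmin,ss·Vd·(1−f)/f.
D = 22 × 23 × (1−f)/f ≈ 22 × 23 × 1.96404 ≈ 993.80 mg.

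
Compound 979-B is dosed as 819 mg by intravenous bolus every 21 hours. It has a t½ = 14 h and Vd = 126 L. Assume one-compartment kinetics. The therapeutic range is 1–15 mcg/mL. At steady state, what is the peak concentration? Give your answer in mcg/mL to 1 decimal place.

τ/t½ = 21/14 ≈ 1.5, so fraction remaining f = (1/2)^(21/14) ≈ 0.3536.
At steady state, accumulation factor R = 1/(1 − e^(−kτ)) ≈ 1.5470.
Each bolus raises the concentration by D/Vd = 819/126 ≈ 6.500 mcg/mL.
Cmax,ss = C₀/(1 − f) ≈ 6.500/0.6464 ≈ 10.056 mcg/mL.
Peak 10.1 mcg/mL vs MTC 15 mcg/mL: below toxic threshold.

10.1 mcg/mL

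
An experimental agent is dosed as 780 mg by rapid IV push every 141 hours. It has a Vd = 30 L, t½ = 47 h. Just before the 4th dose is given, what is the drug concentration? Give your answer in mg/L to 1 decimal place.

f = (1/2)^(τ/t½) = (1/2)^(141/47) ≈ 0.1250.
C₀ = D/Vd = 780/30 ≈ 26.000 mg/L.
Before the 4th dose, 3 doses have been given. Superposition: Cmin = C₀·(f + f² + … + f^3).
≈ 26.000 × (0.1250 + 0.0156 + 0.0020) ≈ 26.000 × 0.1426 ≈ 3.708 mg/L.

3.7 mg/L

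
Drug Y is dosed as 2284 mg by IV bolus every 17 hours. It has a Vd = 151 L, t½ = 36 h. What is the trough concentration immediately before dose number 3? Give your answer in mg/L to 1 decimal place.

f = (1/2)^(τ/t½) = (1/2)^(17/36) ≈ 0.7209.
C₀ = D/Vd = 2284/151 ≈ 15.126 mg/L.
Before the 3rd dose, 2 doses have been given. Superposition: Cmin = C₀·(f + f²).
≈ 15.126 × (0.7209 + 0.5197) ≈ 15.126 × 1.2406 ≈ 18.765 mg/L.

18.8 mg/L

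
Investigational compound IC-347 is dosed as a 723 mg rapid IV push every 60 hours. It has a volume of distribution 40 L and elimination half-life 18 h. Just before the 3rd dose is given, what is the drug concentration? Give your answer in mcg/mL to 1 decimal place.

f = (1/2)^(τ/t½) = (1/2)^(60/18) ≈ 0.0992.
C₀ = D/Vd = 723/40 ≈ 18.075 mcg/mL.
Before the 3rd dose, 2 doses have been given. Superposition: Cmin = C₀·(f + f²).
≈ 18.075 × (0.0992 + 0.0098) ≈ 18.075 × 0.1090 ≈ 1.970 mcg/mL.

2.0 mcg/mL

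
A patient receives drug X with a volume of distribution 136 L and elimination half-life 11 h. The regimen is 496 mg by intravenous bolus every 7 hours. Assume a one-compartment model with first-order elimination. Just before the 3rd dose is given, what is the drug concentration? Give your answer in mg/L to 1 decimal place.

f = (1/2)^(τ/t½) = (1/2)^(7/11) ≈ 0.6433.
C₀ = D/Vd = 496/136 ≈ 3.647 mg/L.
Before the 3rd dose, 2 doses have been given. Superposition: Cmin = C₀·(f + f²).
≈ 3.647 × (0.6433 + 0.4138) ≈ 3.647 × 1.0571 ≈ 3.855 mg/L.

3.9 mg/L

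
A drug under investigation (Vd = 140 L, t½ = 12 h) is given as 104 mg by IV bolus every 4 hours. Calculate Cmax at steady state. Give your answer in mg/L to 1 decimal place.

3.6 mg/L

Over one 4-h interval, 4/12 ≈ 0.33333 half-lives elapse, leaving f ≈ 0.7937 of each dose.
At steady state, accumulation factor R = 1/(1 − e^(−kτ)) ≈ 4.8473.
Single-dose peak C₀ = D/Vd = 104/140 ≈ 0.743 mg/L.
Cmax,ss = C₀/(1 − f) ≈ 0.743/0.2063 ≈ 3.602 mg/L.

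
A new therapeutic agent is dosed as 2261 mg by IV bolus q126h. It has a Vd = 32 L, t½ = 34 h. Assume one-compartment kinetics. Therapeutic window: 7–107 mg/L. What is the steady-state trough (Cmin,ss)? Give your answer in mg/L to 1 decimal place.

τ/t½ = 126/34 ≈ 3.7059, so fraction remaining f = (1/2)^(126/34) ≈ 0.0766.
Each bolus raises the concentration by D/Vd = 2261/32 ≈ 70.656 mg/L.
Steady-state trough Cmin,ss = C₀·f/(1−f) ≈ 70.656 × 0.0766/0.9234 ≈ 5.861 mg/L.
Trough 5.9 mg/L vs MEC 7 mg/L: subtherapeutic.

5.9 mg/L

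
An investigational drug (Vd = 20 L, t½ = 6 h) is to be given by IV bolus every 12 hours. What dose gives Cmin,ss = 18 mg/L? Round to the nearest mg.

τ/t½ = 12/6 ≈ 2, so f = (1/2)^(12/6) ≈ 0.250000.
Cmin,ss = (D/Vd)·f/(1−f), so D = Cmin,ss·Vd·(1−f)/f.
D = 18 × 20 × (1−f)/f ≈ 18 × 20 × 3.00000 ≈ 1080.00 mg.

1080 mg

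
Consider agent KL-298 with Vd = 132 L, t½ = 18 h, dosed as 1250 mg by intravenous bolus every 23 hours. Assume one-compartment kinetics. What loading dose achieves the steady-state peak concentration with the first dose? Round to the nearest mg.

f = (1/2)^(23/18) ≈ 0.412430; accumulation ratio R = 1/(1−f) ≈ 1.70192.
Loading dose to hit Cmax,ss on first dose: D_load = D_maint·R ≈ 1250 × 1.70192 ≈ 2127.40 mg.

2127 mg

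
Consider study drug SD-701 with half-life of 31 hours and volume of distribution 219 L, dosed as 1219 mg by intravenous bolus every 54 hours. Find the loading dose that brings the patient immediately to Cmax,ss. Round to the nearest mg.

f = (1/2)^(54/31) ≈ 0.298968; accumulation ratio R = 1/(1−f) ≈ 1.42647.
Loading dose to hit Cmax,ss on first dose: D_load = D_maint·R ≈ 1219 × 1.42647 ≈ 1738.87 mg.

1739 mg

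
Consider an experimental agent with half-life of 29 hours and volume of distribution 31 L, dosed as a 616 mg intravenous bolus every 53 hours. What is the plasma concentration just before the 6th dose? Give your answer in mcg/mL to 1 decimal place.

7.8 mcg/mL

f = (1/2)^(τ/t½) = (1/2)^(53/29) ≈ 0.2817.
C₀ = D/Vd = 616/31 ≈ 19.871 mcg/mL.
Before the 6th dose, 5 doses have been given. Superposition: Cmin = C₀·(f + f² + … + f^5).
≈ 19.871 × (0.2817 + 0.0794 + 0.0224 + 0.0063 + 0.0018) ≈ 19.871 × 0.3916 ≈ 7.781 mcg/mL.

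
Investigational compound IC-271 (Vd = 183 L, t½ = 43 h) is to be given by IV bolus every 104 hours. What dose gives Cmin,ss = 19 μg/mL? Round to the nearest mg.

15113 mg

τ/t½ = 104/43 ≈ 2.4186, so f = (1/2)^(104/43) ≈ 0.187037.
Cmin,ss = (D/Vd)·f/(1−f), so D = Cmin,ss·Vd·(1−f)/f.
D = 19 × 183 × (1−f)/f ≈ 19 × 183 × 4.34654 ≈ 15112.92 mg.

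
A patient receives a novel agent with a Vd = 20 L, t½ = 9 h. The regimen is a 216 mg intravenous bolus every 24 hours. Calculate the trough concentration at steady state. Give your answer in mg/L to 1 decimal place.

k = ln2/t½ = ln2/9 ≈ 0.077016 h⁻¹; fraction remaining f = e^(−kτ) = e^(−0.077016×24) ≈ 0.1575.
Accumulation ratio R = 1/(1 − f) ≈ 1/0.8425 ≈ 1.1869.
Single-dose peak C₀ = D/Vd = 216/20 ≈ 10.800 mg/L.
Steady-state peak Cmax,ss = C₀·R ≈ 10.800 × 1.1869 ≈ 12.819 mg/L.
One interval later, Cmin,ss = Cmax,ss·e^(−kτ) ≈ 12.819 × 0.1575 ≈ 2.019 mg/L.

2.0 mg/L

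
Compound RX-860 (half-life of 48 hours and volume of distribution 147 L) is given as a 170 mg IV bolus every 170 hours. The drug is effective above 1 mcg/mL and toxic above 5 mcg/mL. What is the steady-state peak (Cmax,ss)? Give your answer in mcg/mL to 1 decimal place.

1.3 mcg/mL

k = ln2/t½ = ln2/48 ≈ 0.014441 h⁻¹; fraction remaining f = e^(−kτ) = e^(−0.014441×170) ≈ 0.0859.
Accumulation ratio R = 1/(1 − f) ≈ 1/0.9141 ≈ 1.0940.
Single-dose peak C₀ = D/Vd = 170/147 ≈ 1.156 mcg/mL.
Steady-state peak Cmax,ss = C₀·R ≈ 1.156 × 1.0940 ≈ 1.265 mcg/mL.
Peak 1.3 mcg/mL vs MTC 5 mcg/mL: below toxic threshold.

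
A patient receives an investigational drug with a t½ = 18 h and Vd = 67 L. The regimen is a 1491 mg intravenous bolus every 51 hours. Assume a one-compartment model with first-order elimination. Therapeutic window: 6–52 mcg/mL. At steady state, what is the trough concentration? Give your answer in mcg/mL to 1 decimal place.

3.6 mcg/mL

k = ln2/t½ = ln2/18 ≈ 0.038508 h⁻¹; fraction remaining f = e^(−kτ) = e^(−0.038508×51) ≈ 0.1403.
Each bolus raises the concentration by D/Vd = 1491/67 ≈ 22.254 mcg/mL.
Steady-state trough Cmin,ss = C₀·f/(1−f) ≈ 22.254 × 0.1403/0.8597 ≈ 3.632 mcg/mL.
Trough 3.6 mcg/mL vs MEC 6 mcg/mL: subtherapeutic.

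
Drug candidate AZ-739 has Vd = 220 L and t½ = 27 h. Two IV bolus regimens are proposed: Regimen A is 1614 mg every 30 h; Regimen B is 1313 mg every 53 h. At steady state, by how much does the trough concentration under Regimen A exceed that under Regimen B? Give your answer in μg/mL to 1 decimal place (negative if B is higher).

4.3 μg/mL

Regimen A: f = (1/2)^(30/27) ≈ 0.4629; Cmin,ss = (1614/220)·f/(1−f) ≈ 6.323 μg/mL.
Regimen B: f = (1/2)^(53/27) ≈ 0.2565; Cmin,ss = (1313/220)·f/(1−f) ≈ 2.059 μg/mL.
Difference ≈ 6.323 − 2.059 ≈ 4.264 μg/mL.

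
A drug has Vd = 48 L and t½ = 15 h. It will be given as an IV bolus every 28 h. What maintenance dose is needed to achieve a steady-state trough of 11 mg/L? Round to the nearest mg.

1398 mg

τ/t½ = 28/15 ≈ 1.8667, so f = (1/2)^(28/15) ≈ 0.274206.
Cmin,ss = (D/Vd)·f/(1−f), so D = Cmin,ss·Vd·(1−f)/f.
D = 11 × 48 × (1−f)/f ≈ 11 × 48 × 2.64689 ≈ 1397.56 mg.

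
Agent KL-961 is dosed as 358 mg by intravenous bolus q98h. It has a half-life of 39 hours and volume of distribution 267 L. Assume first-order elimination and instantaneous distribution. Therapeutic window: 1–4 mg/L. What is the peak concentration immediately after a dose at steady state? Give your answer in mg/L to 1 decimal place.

1.6 mg/L

Over one 98-h interval, 98/39 ≈ 2.5128 half-lives elapse, leaving f ≈ 0.1752 of each dose.
At steady state, accumulation factor R = 1/(1 − e^(−kτ)) ≈ 1.2124.
Each bolus raises the concentration by D/Vd = 358/267 ≈ 1.341 mg/L.
Steady-state peak Cmax,ss = C₀·R ≈ 1.341 × 1.2124 ≈ 1.626 mg/L.
Peak 1.6 mg/L vs MTC 4 mg/L: below toxic threshold.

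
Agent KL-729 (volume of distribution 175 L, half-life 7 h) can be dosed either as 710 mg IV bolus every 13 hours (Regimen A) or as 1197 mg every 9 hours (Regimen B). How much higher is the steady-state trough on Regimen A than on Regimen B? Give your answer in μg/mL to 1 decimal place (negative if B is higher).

-3.2 μg/mL

Regimen A: f = (1/2)^(13/7) ≈ 0.2760; Cmin,ss = (710/175)·f/(1−f) ≈ 1.547 μg/mL.
Regimen B: f = (1/2)^(9/7) ≈ 0.4102; Cmin,ss = (1197/175)·f/(1−f) ≈ 4.757 μg/mL.
Difference ≈ 1.547 − 4.757 ≈ -3.210 μg/mL.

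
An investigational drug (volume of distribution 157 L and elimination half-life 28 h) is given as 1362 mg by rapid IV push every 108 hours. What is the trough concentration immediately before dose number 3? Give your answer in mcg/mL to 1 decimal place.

f = (1/2)^(τ/t½) = (1/2)^(108/28) ≈ 0.0690.
C₀ = D/Vd = 1362/157 ≈ 8.675 mcg/mL.
Before the 3rd dose, 2 doses have been given. Superposition: Cmin = C₀·(f + f²).
≈ 8.675 × (0.0690 + 0.0048) ≈ 8.675 × 0.0738 ≈ 0.640 mcg/mL.

0.6 mcg/mL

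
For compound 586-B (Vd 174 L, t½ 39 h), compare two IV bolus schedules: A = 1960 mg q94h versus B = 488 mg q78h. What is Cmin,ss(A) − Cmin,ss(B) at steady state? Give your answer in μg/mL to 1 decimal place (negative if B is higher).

1.7 μg/mL

Regimen A: f = (1/2)^(94/39) ≈ 0.1881; Cmin,ss = (1960/174)·f/(1−f) ≈ 2.610 μg/mL.
Regimen B: f = (1/2)^(78/39) ≈ 0.2500; Cmin,ss = (488/174)·f/(1−f) ≈ 0.935 μg/mL.
Difference ≈ 2.610 − 0.935 ≈ 1.675 μg/mL.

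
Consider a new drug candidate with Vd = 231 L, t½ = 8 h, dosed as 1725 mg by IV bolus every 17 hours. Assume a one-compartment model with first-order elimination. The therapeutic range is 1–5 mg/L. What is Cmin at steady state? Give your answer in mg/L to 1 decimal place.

Over one 17-h interval, 17/8 ≈ 2.125 half-lives elapse, leaving f ≈ 0.2293 of each dose.
Accumulation ratio R = 1/(1 − f) ≈ 1/0.7707 ≈ 1.2975.
Each bolus raises the concentration by D/Vd = 1725/231 ≈ 7.468 mg/L.
Steady-state peak Cmax,ss = C₀·R ≈ 7.468 × 1.2975 ≈ 9.690 mg/L.
One interval later, Cmin,ss = Cmax,ss·e^(−kτ) ≈ 9.690 × 0.2293 ≈ 2.222 mg/L.
Trough 2.2 mg/L vs MEC 1 mg/L: adequate.

2.2 mg/L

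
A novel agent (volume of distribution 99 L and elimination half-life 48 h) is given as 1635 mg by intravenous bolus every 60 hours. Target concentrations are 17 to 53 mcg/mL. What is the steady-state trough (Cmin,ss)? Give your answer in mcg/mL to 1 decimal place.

12.0 mcg/mL

k = ln2/t½ = ln2/48 ≈ 0.014441 h⁻¹; fraction remaining f = e^(−kτ) = e^(−0.014441×60) ≈ 0.4204.
Single-dose peak C₀ = D/Vd = 1635/99 ≈ 16.515 mcg/mL.
Steady-state trough Cmin,ss = C₀·f/(1−f) ≈ 16.515 × 0.4204/0.5796 ≈ 11.979 mcg/mL.
Trough 12.0 mcg/mL vs MEC 17 mcg/mL: subtherapeutic.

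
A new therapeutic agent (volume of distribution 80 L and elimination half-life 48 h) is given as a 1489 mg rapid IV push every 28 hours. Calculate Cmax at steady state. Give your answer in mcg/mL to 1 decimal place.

τ/t½ = 28/48 ≈ 0.58333, so fraction remaining f = (1/2)^(28/48) ≈ 0.6674.
At steady state, accumulation factor R = 1/(1 − e^(−kτ)) ≈ 3.0066.
Single-dose peak C₀ = D/Vd = 1489/80 ≈ 18.613 mcg/mL.
Steady-state peak Cmax,ss = C₀·R ≈ 18.613 × 3.0066 ≈ 55.962 mcg/mL.

56.0 mcg/mL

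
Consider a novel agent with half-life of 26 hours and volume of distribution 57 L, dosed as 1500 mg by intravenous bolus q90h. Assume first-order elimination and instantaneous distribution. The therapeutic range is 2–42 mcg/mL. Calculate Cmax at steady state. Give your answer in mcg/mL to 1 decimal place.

28.9 mcg/mL

k = ln2/t½ = ln2/26 ≈ 0.026660 h⁻¹; fraction remaining f = e^(−kτ) = e^(−0.026660×90) ≈ 0.0908.
At steady state, accumulation factor R = 1/(1 − e^(−kτ)) ≈ 1.0999.
Single-dose peak C₀ = D/Vd = 1500/57 ≈ 26.316 mcg/mL.
Steady-state peak Cmax,ss = C₀·R ≈ 26.316 × 1.0999 ≈ 28.945 mcg/mL.
Peak 28.9 mcg/mL vs MTC 42 mcg/mL: below toxic threshold.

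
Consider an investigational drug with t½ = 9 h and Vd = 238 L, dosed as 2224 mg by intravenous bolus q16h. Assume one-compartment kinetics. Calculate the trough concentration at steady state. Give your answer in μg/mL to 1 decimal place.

3.8 μg/mL

τ/t½ = 16/9 ≈ 1.7778, so fraction remaining f = (1/2)^(16/9) ≈ 0.2916.
Single-dose peak C₀ = D/Vd = 2224/238 ≈ 9.345 μg/mL.
Steady-state trough Cmin,ss = C₀·f/(1−f) ≈ 9.345 × 0.2916/0.7084 ≈ 3.847 μg/mL.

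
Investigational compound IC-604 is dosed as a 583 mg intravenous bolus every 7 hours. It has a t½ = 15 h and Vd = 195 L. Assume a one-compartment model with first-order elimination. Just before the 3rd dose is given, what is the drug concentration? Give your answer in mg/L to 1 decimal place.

f = (1/2)^(τ/t½) = (1/2)^(7/15) ≈ 0.7236.
C₀ = D/Vd = 583/195 ≈ 2.990 mg/L.
Before the 3rd dose, 2 doses have been given. Superposition: Cmin = C₀·(f + f²).
≈ 2.990 × (0.7236 + 0.5236) ≈ 2.990 × 1.2472 ≈ 3.729 mg/L.

3.7 mg/L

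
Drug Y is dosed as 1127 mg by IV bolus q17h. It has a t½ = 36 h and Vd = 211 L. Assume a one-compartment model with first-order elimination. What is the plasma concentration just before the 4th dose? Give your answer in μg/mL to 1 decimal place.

8.6 μg/mL

f = (1/2)^(τ/t½) = (1/2)^(17/36) ≈ 0.7209.
C₀ = D/Vd = 1127/211 ≈ 5.341 μg/mL.
Before the 4th dose, 3 doses have been given. Superposition: Cmin = C₀·(f + f² + … + f^3).
≈ 5.341 × (0.7209 + 0.5197 + 0.3746) ≈ 5.341 × 1.6152 ≈ 8.627 μg/mL.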